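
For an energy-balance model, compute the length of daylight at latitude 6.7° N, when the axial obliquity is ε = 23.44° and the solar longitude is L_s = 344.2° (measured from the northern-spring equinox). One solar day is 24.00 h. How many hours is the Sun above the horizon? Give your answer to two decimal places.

Solar declination: sin δ = sin ε · sin L_s = sin 23.44° × sin 344.2° = -0.10831, so δ = -6.218°.
cos h₀ = −tan ϕ · tan δ = −tan(+6.7°) × tan(-6.218°) = 0.0128, so h₀ = 1.5580 rad = 89.27°.
Daylight = 2h₀/(2π) × 24.00 h = (1.5580/π) × 24.00 = 11.90 h.

11.90 h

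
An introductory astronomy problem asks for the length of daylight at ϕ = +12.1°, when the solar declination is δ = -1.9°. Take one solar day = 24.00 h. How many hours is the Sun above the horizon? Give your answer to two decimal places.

cos h₀ = −tan ϕ · tan δ = −tan(+12.1°) × tan(-1.900°) = 0.0071, so h₀ = 1.5637 rad = 89.59°.
Daylight = 2h₀/(2π) × 24.00 h = (1.5637/π) × 24.00 = 11.95 h.

11.95 h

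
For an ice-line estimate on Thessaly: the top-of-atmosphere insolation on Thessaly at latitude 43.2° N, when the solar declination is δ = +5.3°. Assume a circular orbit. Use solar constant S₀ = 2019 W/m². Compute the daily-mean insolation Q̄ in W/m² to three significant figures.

cos H₀ = −tan(+43.2°) tan(+5.300°) = -0.0871, H₀ = 1.6580 rad.
Bracket: H₀ sin φ sin δ + cos φ cos δ sin H₀ = 1.6580×0.68455×0.09237 + 0.72897×0.99572×0.99620 = 0.104838 + 0.723092 = 0.827930.
Q̄ = (S₀/π) × [bracket] = (2019/π) × 0.827930 = 532.1 W/m².

Q̄ ≈ 532 W/m²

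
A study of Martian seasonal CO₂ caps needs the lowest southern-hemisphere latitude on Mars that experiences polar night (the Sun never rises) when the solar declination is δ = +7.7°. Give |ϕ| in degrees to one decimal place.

|ϕ| = 82.3°

Polar night requires cos h₀ = −tan ϕ tan δ ≥ 1, i.e. tan ϕ tan δ ≤ −1.
The boundary is |tan ϕ| · |tan δ| = 1, so |ϕ| = 90° − |δ| = 90° − 7.7° = 82.3° in the southern hemisphere.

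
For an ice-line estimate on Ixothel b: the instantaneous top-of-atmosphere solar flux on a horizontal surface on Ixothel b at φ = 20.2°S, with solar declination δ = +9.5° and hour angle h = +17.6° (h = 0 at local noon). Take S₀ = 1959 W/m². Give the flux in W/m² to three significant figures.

cos θ_z = sin φ sin δ + cos φ cos δ cos h = -0.056991 + 0.882294 = 0.825303.
Flux = S₀ · cos θ_z = 1959 × 0.825303 = 1617 W/m².

1.62e+03 W/m²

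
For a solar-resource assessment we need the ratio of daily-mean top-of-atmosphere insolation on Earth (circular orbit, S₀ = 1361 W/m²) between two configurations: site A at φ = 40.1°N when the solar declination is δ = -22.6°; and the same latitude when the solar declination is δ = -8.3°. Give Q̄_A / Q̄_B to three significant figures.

— Configuration A (φ=+40.1°):
cos H₀ = −tan(+40.1°) tan(-22.600°) = 0.3505, H₀ = 1.2127 rad.
Bracket: H₀ sin φ sin δ + cos φ cos δ sin H₀ = 1.2127×0.64412×-0.38430 + 0.76492×0.92321×0.93655 = -0.300186 + 0.661375 = 0.361189.
Q̄ = (S₀/π) × [bracket] = (1361/π) × 0.361189 = 156.47 W/m².
— Configuration B (φ=+40.1°):
cos H₀ = −tan(+40.1°) tan(-8.300°) = 0.1228, H₀ = 1.4476 rad.
Bracket: H₀ sin φ sin δ + cos φ cos δ sin H₀ = 1.4476×0.64412×-0.14436 + 0.76492×0.98953×0.99243 = -0.134605 + 0.751181 = 0.616576.
Q̄ = (S₀/π) × [bracket] = (1361/π) × 0.616576 = 267.11 W/m².
Ratio Q̄_A / Q̄_B = 156.47 / 267.11 = 0.5858.

Q̄_A / Q̄_B ≈ 0.586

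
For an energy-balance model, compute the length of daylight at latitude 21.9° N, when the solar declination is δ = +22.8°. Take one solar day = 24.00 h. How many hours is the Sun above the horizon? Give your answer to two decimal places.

cos H₀ = −tan φ · tan δ = −tan(+21.9°) × tan(+22.800°) = -0.1690, so H₀ = 1.7406 rad = 99.73°.
Daylight = 2H₀/(2π) × 24.00 h = (1.7406/π) × 24.00 = 13.30 h.

13.30 h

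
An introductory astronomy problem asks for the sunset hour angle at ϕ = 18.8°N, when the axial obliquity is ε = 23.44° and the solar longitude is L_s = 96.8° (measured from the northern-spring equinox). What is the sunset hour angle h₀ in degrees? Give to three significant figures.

h₀ = 98.4°

Solar declination: sin δ = sin ε · sin L_s = sin 23.44° × sin 96.8° = 0.39499, so δ = +23.265°.
cos h₀ = −tan ϕ · tan δ = −tan(+18.8°) × tan(+23.265°) = -0.1464, so h₀ = 1.7177 rad = 98.42°.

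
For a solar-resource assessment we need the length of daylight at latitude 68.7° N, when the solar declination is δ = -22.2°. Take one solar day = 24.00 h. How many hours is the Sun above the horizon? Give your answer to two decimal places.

0.00 h

cos H₀ = −tan φ · tan δ = 1.0467 ≥ 1, so the Sun never rises (polar night) and H₀ = 0.
Daylight = 2H₀/(2π) × 24.00 h = (0.0000/π) × 24.00 = 0.00 h.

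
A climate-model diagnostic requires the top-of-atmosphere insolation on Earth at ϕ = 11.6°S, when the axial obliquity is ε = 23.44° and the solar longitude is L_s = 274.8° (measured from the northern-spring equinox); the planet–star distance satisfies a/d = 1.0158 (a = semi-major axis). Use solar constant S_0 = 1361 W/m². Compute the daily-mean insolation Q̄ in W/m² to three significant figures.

Q̄ ≈ 460 W/m²

Solar declination: sin δ = sin ε · sin L_s = sin 23.44° × sin 274.8° = -0.39639, so δ = -23.353°.
cos h₀ = −tan(-11.6°) tan(-23.353°) = -0.0886, h₀ = 1.6595 rad.
Bracket: h₀ sin ϕ sin δ + cos ϕ cos δ sin h₀ = 1.6595×-0.20108×-0.39639 + 0.97958×0.91808×0.99606 = 0.132272 + 0.895789 = 1.028061.
Inverse-square distance factor (a/d)² = 1.0158² = 1.031850.
Q̄ = (S_0/π) × 1.031850 × [bracket] = (1361/π) × 1.031850 × 1.028061 = 459.6 W/m².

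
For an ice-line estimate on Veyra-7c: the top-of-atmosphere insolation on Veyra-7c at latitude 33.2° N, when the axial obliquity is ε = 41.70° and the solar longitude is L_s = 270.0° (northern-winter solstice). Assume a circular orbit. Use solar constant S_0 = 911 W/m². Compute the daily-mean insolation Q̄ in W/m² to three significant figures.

Solar declination: sin δ = sin ε · sin L_s = sin 41.70° × sin 270.0° = -0.66523, so δ = -41.700°.
cos h₀ = −tan(+33.2°) tan(-41.700°) = 0.5830, h₀ = 0.9483 rad.
Bracket: h₀ sin ϕ sin δ + cos ϕ cos δ sin h₀ = 0.9483×0.54756×-0.66523 + 0.83676×0.74664×0.81245 = -0.345421 + 0.507585 = 0.162164.
Q̄ = (S_0/π) × [bracket] = (911/π) × 0.162164 = 47.02 W/m².

Q̄ ≈ 47.0 W/m²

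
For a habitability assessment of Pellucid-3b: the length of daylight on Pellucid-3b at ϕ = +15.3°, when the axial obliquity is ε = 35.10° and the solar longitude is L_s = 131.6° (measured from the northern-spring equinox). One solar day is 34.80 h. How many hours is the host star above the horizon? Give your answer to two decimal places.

Solar declination: sin δ = sin ε · sin L_s = sin 35.10° × sin 131.6° = 0.42999, so δ = +25.467°.
cos h₀ = −tan ϕ · tan δ = −tan(+15.3°) × tan(+25.467°) = -0.1303, so h₀ = 1.7015 rad = 97.49°.
Daylight = 2h₀/(2π) × 34.80 h = (1.7015/π) × 34.80 = 18.85 h.

18.85 h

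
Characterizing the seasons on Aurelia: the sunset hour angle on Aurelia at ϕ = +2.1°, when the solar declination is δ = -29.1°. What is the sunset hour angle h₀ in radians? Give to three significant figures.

cos h₀ = −tan ϕ · tan δ = −tan(+2.1°) × tan(-29.100°) = 0.0204, so h₀ = 1.5504 rad = 88.83°.

h₀ = 1.55 rad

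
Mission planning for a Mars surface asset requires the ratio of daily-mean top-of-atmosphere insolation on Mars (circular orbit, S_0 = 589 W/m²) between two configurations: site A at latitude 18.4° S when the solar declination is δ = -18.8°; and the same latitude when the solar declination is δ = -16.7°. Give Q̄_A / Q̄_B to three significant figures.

Q̄_A / Q̄_B ≈ 1.01

— Configuration A (ϕ=-18.4°):
cos h₀ = −tan(-18.4°) tan(-18.800°) = -0.1132, h₀ = 1.6843 rad.
Bracket: h₀ sin ϕ sin δ + cos ϕ cos δ sin h₀ = 1.6843×-0.31565×-0.32227 + 0.94888×0.94665×0.99357 = 0.171335 + 0.892481 = 1.063816.
Q̄ = (S_0/π) × [bracket] = (589/π) × 1.063816 = 199.45 W/m².
— Configuration B (ϕ=-18.4°):
cos h₀ = −tan(-18.4°) tan(-16.700°) = -0.0998, h₀ = 1.6708 rad.
Bracket: h₀ sin ϕ sin δ + cos ϕ cos δ sin h₀ = 1.6708×-0.31565×-0.28736 + 0.94888×0.95782×0.99501 = 0.151550 + 0.904321 = 1.055871.
Q̄ = (S_0/π) × [bracket] = (589/π) × 1.055871 = 197.96 W/m².
Ratio Q̄_A / Q̄_B = 199.45 / 197.96 = 1.008.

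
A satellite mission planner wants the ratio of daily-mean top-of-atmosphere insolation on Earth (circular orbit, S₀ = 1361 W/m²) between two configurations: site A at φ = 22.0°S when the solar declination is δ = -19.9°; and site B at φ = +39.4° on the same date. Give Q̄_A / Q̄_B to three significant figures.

— Configuration A (φ=-22.0°):
cos H₀ = −tan(-22.0°) tan(-19.900°) = -0.1463, H₀ = 1.7176 rad.
Bracket: H₀ sin φ sin δ + cos φ cos δ sin H₀ = 1.7176×-0.37461×-0.34038 + 0.92718×0.94029×0.98925 = 0.219011 + 0.862446 = 1.081457.
Q̄ = (S₀/π) × [bracket] = (1361/π) × 1.081457 = 468.51 W/m².
— Configuration B (φ=+39.4°):
cos H₀ = −tan(+39.4°) tan(-19.900°) = 0.2973, H₀ = 1.2689 rad.
Bracket: H₀ sin φ sin δ + cos φ cos δ sin H₀ = 1.2689×0.63473×-0.34038 + 0.77273×0.94029×0.95477 = -0.274145 + 0.693727 = 0.419582.
Q̄ = (S₀/π) × [bracket] = (1361/π) × 0.419582 = 181.77 W/m².
Ratio Q̄_A / Q̄_B = 468.51 / 181.77 = 2.577.

Q̄_A / Q̄_B ≈ 2.58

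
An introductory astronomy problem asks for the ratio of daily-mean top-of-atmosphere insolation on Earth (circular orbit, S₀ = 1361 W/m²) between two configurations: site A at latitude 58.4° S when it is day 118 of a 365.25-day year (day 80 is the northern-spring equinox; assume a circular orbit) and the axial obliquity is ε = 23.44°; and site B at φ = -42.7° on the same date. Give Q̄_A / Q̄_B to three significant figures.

— Configuration A (φ=-58.4°):
Solar longitude: λ_s = 360° × (118 − 80)/365.25 = 37.454°.
sin δ = sin 23.44° × sin 37.454° = 0.24190, so δ = +13.999°.
cos H₀ = −tan(-58.4°) tan(+13.999°) = 0.4052, H₀ = 1.1535 rad.
Bracket: H₀ sin φ sin δ + cos φ cos δ sin H₀ = 1.1535×-0.85173×0.24190 + 0.52399×0.97030×0.91421 = -0.237660 + 0.464810 = 0.227150.
Q̄ = (S₀/π) × [bracket] = (1361/π) × 0.227150 = 98.406 W/m².
— Configuration B (φ=-42.7°):
cos H₀ = −tan(-42.7°) tan(+13.999°) = 0.2301, H₀ = 1.3387 rad.
Bracket: H₀ sin φ sin δ + cos φ cos δ sin H₀ = 1.3387×-0.67816×0.24190 + 0.73491×0.97030×0.97318 = -0.219610 + 0.693958 = 0.474348.
Q̄ = (S₀/π) × [bracket] = (1361/π) × 0.474348 = 205.50 W/m².
Ratio Q̄_A / Q̄_B = 98.406 / 205.50 = 0.4789.

Q̄_A / Q̄_B ≈ 0.479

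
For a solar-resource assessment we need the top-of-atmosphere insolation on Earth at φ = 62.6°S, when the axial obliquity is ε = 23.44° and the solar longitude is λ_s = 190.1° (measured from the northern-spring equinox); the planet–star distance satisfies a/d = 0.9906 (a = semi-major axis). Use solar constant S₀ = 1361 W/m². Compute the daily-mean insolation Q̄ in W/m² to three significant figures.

Q̄ ≈ 238 W/m²

Solar declination: sin δ = sin ε · sin λ_s = sin 23.44° × sin 190.1° = -0.06976, so δ = -4.000°.
cos H₀ = −tan(-62.6°) tan(-4.000°) = -0.1349, H₀ = 1.7061 rad.
Bracket: H₀ sin φ sin δ + cos φ cos δ sin H₀ = 1.7061×-0.88782×-0.06976 + 0.46020×0.99756×0.99086 = 0.105666 + 0.454881 = 0.560547.
Inverse-square distance factor (a/d)² = 0.9906² = 0.981288.
Q̄ = (S₀/π) × 0.981288 × [bracket] = (1361/π) × 0.981288 × 0.560547 = 238.3 W/m².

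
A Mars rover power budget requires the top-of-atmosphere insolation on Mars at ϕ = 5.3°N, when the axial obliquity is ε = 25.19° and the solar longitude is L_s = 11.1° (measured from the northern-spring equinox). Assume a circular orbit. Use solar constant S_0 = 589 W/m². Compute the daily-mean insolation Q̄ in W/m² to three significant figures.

Solar declination: sin δ = sin ε · sin L_s = sin 25.19° × sin 11.1° = 0.08194, so δ = +4.700°.
cos h₀ = −tan(+5.3°) tan(+4.700°) = -0.0076, h₀ = 1.5784 rad.
Bracket: h₀ sin ϕ sin δ + cos ϕ cos δ sin h₀ = 1.5784×0.09237×0.08194 + 0.99572×0.99664×0.99997 = 0.011947 + 0.992345 = 1.004292.
Q̄ = (S_0/π) × [bracket] = (589/π) × 1.004292 = 188.3 W/m².

Q̄ ≈ 188 W/m²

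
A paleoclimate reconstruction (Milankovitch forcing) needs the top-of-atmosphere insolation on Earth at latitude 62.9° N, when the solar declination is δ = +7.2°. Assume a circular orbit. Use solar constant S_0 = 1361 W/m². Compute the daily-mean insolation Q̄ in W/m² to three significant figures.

Q̄ ≈ 278 W/m²

cos h₀ = −tan(+62.9°) tan(+7.200°) = -0.2469, h₀ = 1.8202 rad.
Bracket: h₀ sin ϕ sin δ + cos ϕ cos δ sin h₀ = 1.8202×0.89021×0.12533 + 0.45554×0.99211×0.96905 = 0.203080 + 0.437958 = 0.641038.
Q̄ = (S_0/π) × [bracket] = (1361/π) × 0.641038 = 277.7 W/m².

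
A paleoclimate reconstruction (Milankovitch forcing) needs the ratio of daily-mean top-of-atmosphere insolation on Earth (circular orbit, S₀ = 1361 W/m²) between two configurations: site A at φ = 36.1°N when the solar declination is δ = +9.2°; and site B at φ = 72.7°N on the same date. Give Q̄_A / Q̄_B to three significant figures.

Q̄_A / Q̄_B ≈ 1.66

— Configuration A (φ=+36.1°):
cos H₀ = −tan(+36.1°) tan(+9.200°) = -0.1181, H₀ = 1.6892 rad.
Bracket: H₀ sin φ sin δ + cos φ cos δ sin H₀ = 1.6892×0.58920×0.15988 + 0.80799×0.98714×0.99300 = 0.159125 + 0.792016 = 0.951141.
Q̄ = (S₀/π) × [bracket] = (1361/π) × 0.951141 = 412.05 W/m².
— Configuration B (φ=+72.7°):
cos H₀ = −tan(+72.7°) tan(+9.200°) = -0.5200, H₀ = 2.1177 rad.
Bracket: H₀ sin φ sin δ + cos φ cos δ sin H₀ = 2.1177×0.95476×0.15988 + 0.29737×0.98714×0.85416 = 0.323261 + 0.250735 = 0.573996.
Q̄ = (S₀/π) × [bracket] = (1361/π) × 0.573996 = 248.67 W/m².
Ratio Q̄_A / Q̄_B = 412.05 / 248.67 = 1.657.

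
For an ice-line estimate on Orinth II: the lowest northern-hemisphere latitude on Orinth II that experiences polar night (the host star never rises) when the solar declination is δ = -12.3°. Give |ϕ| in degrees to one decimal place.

|ϕ| = 77.7°

Polar night requires cos h₀ = −tan ϕ tan δ ≥ 1, i.e. tan ϕ tan δ ≤ −1.
The boundary is |tan ϕ| · |tan δ| = 1, so |ϕ| = 90° − |δ| = 90° − 12.3° = 77.7° in the northern hemisphere.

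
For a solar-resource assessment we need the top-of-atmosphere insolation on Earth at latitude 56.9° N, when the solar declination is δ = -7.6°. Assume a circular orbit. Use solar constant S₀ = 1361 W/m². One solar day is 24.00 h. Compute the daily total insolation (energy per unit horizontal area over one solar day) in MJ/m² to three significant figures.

14.2 MJ/m²

cos H₀ = −tan(+56.9°) tan(-7.600°) = 0.2047, H₀ = 1.3647 rad.
Bracket: H₀ sin φ sin δ + cos φ cos δ sin H₀ = 1.3647×0.83772×-0.13226 + 0.54610×0.99122×0.97883 = -0.151204 + 0.529846 = 0.378642.
Q̄ = (S₀/π) × [bracket] = (1361/π) × 0.378642 = 164.04 W/m².
Daily total = Q̄ × 24.00 h × 3600 s/h = 164.04 × 24.00 × 3600 / 10⁶ = 14.17 MJ/m².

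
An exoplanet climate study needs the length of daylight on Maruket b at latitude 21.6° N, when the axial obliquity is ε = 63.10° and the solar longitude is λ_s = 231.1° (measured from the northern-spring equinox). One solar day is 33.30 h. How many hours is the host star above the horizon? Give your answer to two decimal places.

12.50 h

Solar declination: sin δ = sin ε · sin λ_s = sin 63.10° × sin 231.1° = -0.69404, so δ = -43.950°.
cos H₀ = −tan φ · tan δ = −tan(+21.6°) × tan(-43.950°) = 0.3817, so H₀ = 1.1792 rad = 67.56°.
Daylight = 2H₀/(2π) × 33.30 h = (1.1792/π) × 33.30 = 12.50 h.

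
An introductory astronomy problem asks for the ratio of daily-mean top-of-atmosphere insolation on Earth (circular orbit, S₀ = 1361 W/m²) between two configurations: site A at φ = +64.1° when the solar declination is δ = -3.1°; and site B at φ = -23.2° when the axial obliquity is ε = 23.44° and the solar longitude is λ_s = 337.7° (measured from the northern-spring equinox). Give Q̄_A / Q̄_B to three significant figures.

— Configuration A (φ=+64.1°):
cos H₀ = −tan(+64.1°) tan(-3.100°) = 0.1115, H₀ = 1.4590 rad.
Bracket: H₀ sin φ sin δ + cos φ cos δ sin H₀ = 1.4590×0.89956×-0.05408 + 0.43680×0.99854×0.99376 = -0.070978 + 0.433441 = 0.362463.
Q̄ = (S₀/π) × [bracket] = (1361/π) × 0.362463 = 157.03 W/m².
— Configuration B (φ=-23.2°):
Solar declination: sin δ = sin ε · sin λ_s = sin 23.44° × sin 337.7° = -0.15094, so δ = -8.682°.
cos H₀ = −tan(-23.2°) tan(-8.682°) = -0.0654, H₀ = 1.6363 rad.
Bracket: H₀ sin φ sin δ + cos φ cos δ sin H₀ = 1.6363×-0.39394×-0.15094 + 0.91914×0.98854×0.99786 = 0.097297 + 0.906662 = 1.003959.
Q̄ = (S₀/π) × [bracket] = (1361/π) × 1.003959 = 434.93 W/m².
Ratio Q̄_A / Q̄_B = 157.03 / 434.93 = 0.3610.

Q̄_A / Q̄_B ≈ 0.361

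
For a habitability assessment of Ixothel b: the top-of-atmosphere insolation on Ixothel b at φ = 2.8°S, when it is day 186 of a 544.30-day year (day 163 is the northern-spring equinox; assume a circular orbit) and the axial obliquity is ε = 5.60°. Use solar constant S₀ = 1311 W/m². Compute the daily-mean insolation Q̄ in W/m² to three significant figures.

Solar longitude: λ_s = 360° × (186 − 163)/544.30 = 15.212°.
sin δ = sin 5.60° × sin 15.212° = 0.02561, so δ = +1.467°.
cos H₀ = −tan(-2.8°) tan(+1.467°) = 0.0013, H₀ = 1.5695 rad.
Bracket: H₀ sin φ sin δ + cos φ cos δ sin H₀ = 1.5695×-0.04885×0.02561 + 0.99881×0.99967×1.00000 = -0.001964 + 0.998480 = 0.996516.
Q̄ = (S₀/π) × [bracket] = (1311/π) × 0.996516 = 415.9 W/m².

Q̄ ≈ 416 W/m²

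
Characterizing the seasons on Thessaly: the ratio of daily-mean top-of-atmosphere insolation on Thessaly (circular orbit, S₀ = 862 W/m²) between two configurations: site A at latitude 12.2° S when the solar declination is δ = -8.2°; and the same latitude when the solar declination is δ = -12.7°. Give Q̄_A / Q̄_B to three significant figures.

— Configuration A (φ=-12.2°):
cos H₀ = −tan(-12.2°) tan(-8.200°) = -0.0312, H₀ = 1.6020 rad.
Bracket: H₀ sin φ sin δ + cos φ cos δ sin H₀ = 1.6020×-0.21132×-0.14263 + 0.97742×0.98978×0.99951 = 0.048285 + 0.966957 = 1.015242.
Q̄ = (S₀/π) × [bracket] = (862/π) × 1.015242 = 278.57 W/m².
— Configuration B (φ=-12.2°):
cos H₀ = −tan(-12.2°) tan(-12.700°) = -0.0487, H₀ = 1.6195 rad.
Bracket: H₀ sin φ sin δ + cos φ cos δ sin H₀ = 1.6195×-0.21132×-0.21985 + 0.97742×0.97553×0.99881 = 0.075240 + 0.952368 = 1.027608.
Q̄ = (S₀/π) × [bracket] = (862/π) × 1.027608 = 281.96 W/m².
Ratio Q̄_A / Q̄_B = 278.57 / 281.96 = 0.9880.

Q̄_A / Q̄_B ≈ 0.988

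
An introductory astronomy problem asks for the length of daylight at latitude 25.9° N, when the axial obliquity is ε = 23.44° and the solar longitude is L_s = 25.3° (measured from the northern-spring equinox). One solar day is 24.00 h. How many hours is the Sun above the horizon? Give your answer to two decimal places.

12.64 h

Solar declination: sin δ = sin ε · sin L_s = sin 23.44° × sin 25.3° = 0.17000, so δ = +9.788°.
cos h₀ = −tan ϕ · tan δ = −tan(+25.9°) × tan(+9.788°) = -0.0838, so h₀ = 1.6547 rad = 94.81°.
Daylight = 2h₀/(2π) × 24.00 h = (1.6547/π) × 24.00 = 12.64 h.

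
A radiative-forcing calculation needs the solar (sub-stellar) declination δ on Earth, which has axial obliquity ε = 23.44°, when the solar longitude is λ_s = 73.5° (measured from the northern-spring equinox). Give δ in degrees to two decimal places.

sin δ = sin ε · sin λ_s = sin 23.44° × sin 73.5° = 0.381407.
δ = arcsin(0.381407) = +22.42°.

δ = +22.42°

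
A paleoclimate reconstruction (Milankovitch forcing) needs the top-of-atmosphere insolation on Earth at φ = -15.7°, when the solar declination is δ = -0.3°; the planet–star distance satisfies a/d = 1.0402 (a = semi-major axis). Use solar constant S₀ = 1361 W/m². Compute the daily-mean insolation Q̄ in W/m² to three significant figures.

Q̄ ≈ 452 W/m²

cos H₀ = −tan(-15.7°) tan(-0.300°) = -0.0015, H₀ = 1.5723 rad.
Bracket: H₀ sin φ sin δ + cos φ cos δ sin H₀ = 1.5723×-0.27060×-0.00524 + 0.96269×0.99999×1.00000 = 0.002229 + 0.962680 = 0.964909.
Inverse-square distance factor (a/d)² = 1.0402² = 1.082016.
Q̄ = (S₀/π) × 1.082016 × [bracket] = (1361/π) × 1.082016 × 0.964909 = 452.3 W/m².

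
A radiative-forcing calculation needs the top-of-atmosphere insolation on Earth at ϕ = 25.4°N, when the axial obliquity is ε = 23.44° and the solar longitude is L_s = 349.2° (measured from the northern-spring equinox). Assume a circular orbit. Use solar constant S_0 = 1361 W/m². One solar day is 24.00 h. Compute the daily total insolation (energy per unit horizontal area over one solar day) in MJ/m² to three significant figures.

Solar declination: sin δ = sin ε · sin L_s = sin 23.44° × sin 349.2° = -0.07454, so δ = -4.275°.
cos h₀ = −tan(+25.4°) tan(-4.275°) = 0.0355, h₀ = 1.5353 rad.
Bracket: h₀ sin ϕ sin δ + cos ϕ cos δ sin h₀ = 1.5353×0.42894×-0.07454 + 0.90334×0.99722×0.99937 = -0.049088 + 0.900261 = 0.851173.
Q̄ = (S_0/π) × [bracket] = (1361/π) × 0.851173 = 368.74 W/m².
Daily total = Q̄ × 24.00 h × 3600 s/h = 368.74 × 24.00 × 3600 / 10⁶ = 31.86 MJ/m².

31.9 MJ/m²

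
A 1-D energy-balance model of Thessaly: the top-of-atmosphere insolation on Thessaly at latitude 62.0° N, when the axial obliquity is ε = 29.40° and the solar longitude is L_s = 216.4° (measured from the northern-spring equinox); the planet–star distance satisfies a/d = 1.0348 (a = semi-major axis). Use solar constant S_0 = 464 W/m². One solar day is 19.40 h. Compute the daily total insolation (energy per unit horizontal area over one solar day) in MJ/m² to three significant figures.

1.34 MJ/m²

Solar declination: sin δ = sin ε · sin L_s = sin 29.40° × sin 216.4° = -0.29131, so δ = -16.936°.
cos h₀ = −tan(+62.0°) tan(-16.936°) = 0.5727, h₀ = 0.9610 rad.
Bracket: h₀ sin ϕ sin δ + cos ϕ cos δ sin h₀ = 0.9610×0.88295×-0.29131 + 0.46947×0.95663×0.81975 = -0.247181 + 0.368157 = 0.120976.
Inverse-square distance factor (a/d)² = 1.0348² = 1.070811.
Q̄ = (S_0/π) × 1.070811 × [bracket] = (464/π) × 1.070811 × 0.120976 = 19.133 W/m².
Daily total = Q̄ × 19.40 h × 3600 s/h = 19.133 × 19.40 × 3600 / 10⁶ = 1.336 MJ/m².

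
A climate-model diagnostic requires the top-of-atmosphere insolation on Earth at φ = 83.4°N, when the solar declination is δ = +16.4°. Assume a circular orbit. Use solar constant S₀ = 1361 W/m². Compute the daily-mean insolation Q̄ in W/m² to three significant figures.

Q̄ ≈ 382 W/m²

cos H₀ = −tan(+83.4°) tan(+16.400°) = -2.5437 ≤ −1 ⇒ polar day, H₀ = π.
Bracket: H₀ sin φ sin δ + cos φ cos δ sin H₀ = 3.1416×0.99337×0.28234 + 0.11494×0.95931×0.00000 = 0.881119 + 0.000000 = 0.881119.
Q̄ = (S₀/π) × [bracket] = (1361/π) × 0.881119 = 381.7 W/m².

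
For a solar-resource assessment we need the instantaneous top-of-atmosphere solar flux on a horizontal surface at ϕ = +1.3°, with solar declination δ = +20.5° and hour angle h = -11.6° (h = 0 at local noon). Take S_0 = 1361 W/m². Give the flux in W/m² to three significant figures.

1.26e+03 W/m²

cos θ_z = sin ϕ sin δ + cos ϕ cos δ cos h = 0.007945 + 0.917305 = 0.925250.
Flux = S_0 · cos θ_z = 1361 × 0.925250 = 1259 W/m².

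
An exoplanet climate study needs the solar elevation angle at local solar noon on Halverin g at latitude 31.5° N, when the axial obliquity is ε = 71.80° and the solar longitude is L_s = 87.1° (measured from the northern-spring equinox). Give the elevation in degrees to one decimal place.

49.9°

Solar declination: sin δ = sin ε · sin L_s = sin 71.80° × sin 87.1° = 0.94876, so δ = +71.578°.
At local noon the hour angle is zero, so the zenith angle equals |ϕ − δ| = |+31.5° − (+71.578°)| = 40.078°.
Elevation = 90° − 40.078° = 49.9°.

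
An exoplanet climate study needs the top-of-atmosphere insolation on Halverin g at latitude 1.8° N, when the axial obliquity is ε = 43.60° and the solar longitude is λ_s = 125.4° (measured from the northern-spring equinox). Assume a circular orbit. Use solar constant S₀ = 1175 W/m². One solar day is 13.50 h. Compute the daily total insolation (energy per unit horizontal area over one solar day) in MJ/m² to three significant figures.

Solar declination: sin δ = sin ε · sin λ_s = sin 43.60° × sin 125.4° = 0.56213, so δ = +34.203°.
cos H₀ = −tan(+1.8°) tan(+34.203°) = -0.0214, H₀ = 1.5922 rad.
Bracket: H₀ sin φ sin δ + cos φ cos δ sin H₀ = 1.5922×0.03141×0.56213 + 0.99951×0.82705×0.99977 = 0.028113 + 0.826455 = 0.854568.
Q̄ = (S₀/π) × [bracket] = (1175/π) × 0.854568 = 319.62 W/m².
Daily total = Q̄ × 13.50 h × 3600 s/h = 319.62 × 13.50 × 3600 / 10⁶ = 15.53 MJ/m².

15.5 MJ/m²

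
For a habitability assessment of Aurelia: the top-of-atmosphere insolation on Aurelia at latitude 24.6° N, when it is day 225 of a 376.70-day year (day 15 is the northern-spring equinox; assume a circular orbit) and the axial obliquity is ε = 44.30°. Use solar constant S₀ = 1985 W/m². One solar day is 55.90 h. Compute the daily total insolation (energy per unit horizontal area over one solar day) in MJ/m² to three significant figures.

Solar longitude: λ_s = 360° × (225 − 15)/376.70 = 200.690°.
sin δ = sin 44.30° × sin 200.690° = -0.24676, so δ = -14.286°.
cos H₀ = −tan(+24.6°) tan(-14.286°) = 0.1166, H₀ = 1.4539 rad.
Bracket: H₀ sin φ sin δ + cos φ cos δ sin H₀ = 1.4539×0.41628×-0.24676 + 0.90924×0.96908×0.99318 = -0.149346 + 0.875117 = 0.725771.
Q̄ = (S₀/π) × [bracket] = (1985/π) × 0.725771 = 458.57 W/m².
Daily total = Q̄ × 55.90 h × 3600 s/h = 458.57 × 55.90 × 3600 / 10⁶ = 92.28 MJ/m².

92.3 MJ/m²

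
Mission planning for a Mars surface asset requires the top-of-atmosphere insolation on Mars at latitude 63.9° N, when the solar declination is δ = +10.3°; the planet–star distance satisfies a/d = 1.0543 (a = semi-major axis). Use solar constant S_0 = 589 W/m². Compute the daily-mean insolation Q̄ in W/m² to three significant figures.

Q̄ ≈ 149 W/m²

cos h₀ = −tan(+63.9°) tan(+10.300°) = -0.3710, h₀ = 1.9508 rad.
Bracket: h₀ sin ϕ sin δ + cos ϕ cos δ sin h₀ = 1.9508×0.89803×0.17880 + 0.43994×0.98389×0.92865 = 0.313236 + 0.401969 = 0.715205.
Inverse-square distance factor (a/d)² = 1.0543² = 1.111548.
Q̄ = (S_0/π) × 1.111548 × [bracket] = (589/π) × 1.111548 × 0.715205 = 149.0 W/m².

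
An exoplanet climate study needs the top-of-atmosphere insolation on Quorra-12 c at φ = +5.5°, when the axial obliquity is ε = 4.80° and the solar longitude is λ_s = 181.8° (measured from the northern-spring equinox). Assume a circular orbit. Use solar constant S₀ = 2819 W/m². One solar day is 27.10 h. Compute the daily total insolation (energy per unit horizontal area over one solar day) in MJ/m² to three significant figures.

Solar declination: sin δ = sin ε · sin λ_s = sin 4.80° × sin 181.8° = -0.00263, so δ = -0.151°.
cos H₀ = −tan(+5.5°) tan(-0.151°) = 0.0003, H₀ = 1.5705 rad.
Bracket: H₀ sin φ sin δ + cos φ cos δ sin H₀ = 1.5705×0.09585×-0.00263 + 0.99540×1.00000×1.00000 = -0.000396 + 0.995400 = 0.995004.
Q̄ = (S₀/π) × [bracket] = (2819/π) × 0.995004 = 892.83 W/m².
Daily total = Q̄ × 27.10 h × 3600 s/h = 892.83 × 27.10 × 3600 / 10⁶ = 87.10 MJ/m².

87.1 MJ/m²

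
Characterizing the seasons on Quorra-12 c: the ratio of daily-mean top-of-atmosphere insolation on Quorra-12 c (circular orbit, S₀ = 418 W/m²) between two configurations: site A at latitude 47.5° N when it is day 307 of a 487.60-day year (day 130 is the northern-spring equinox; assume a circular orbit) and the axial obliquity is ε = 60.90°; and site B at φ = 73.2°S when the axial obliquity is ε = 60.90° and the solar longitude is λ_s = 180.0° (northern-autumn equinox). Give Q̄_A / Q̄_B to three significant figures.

Q̄_A / Q̄_B ≈ 5.32

— Configuration A (φ=+47.5°):
Solar longitude: λ_s = 360° × (307 − 130)/487.60 = 130.681°.
sin δ = sin 60.90° × sin 130.681° = 0.66263, so δ = +41.501°.
cos H₀ = −tan(+47.5°) tan(+41.501°) = -0.9655, H₀ = 2.8783 rad.
Bracket: H₀ sin φ sin δ + cos φ cos δ sin H₀ = 2.8783×0.73728×0.66263 + 0.67559×0.74895×0.26031 = 1.406176 + 0.131712 = 1.537888.
Q̄ = (S₀/π) × [bracket] = (418/π) × 1.537888 = 204.62 W/m².
— Configuration B (φ=-73.2°):
Solar declination: sin δ = sin ε · sin λ_s = sin 60.90° × sin 180.0° = 0.00000, so δ = +0.000°.
cos H₀ = −tan(-73.2°) tan(+0.000°) = 0.0000, H₀ = 1.5708 rad.
Bracket: H₀ sin φ sin δ + cos φ cos δ sin H₀ = 1.5708×-0.95732×0.00000 + 0.28903×1.00000×1.00000 = -0.000000 + 0.289030 = 0.289030.
Q̄ = (S₀/π) × [bracket] = (418/π) × 0.289030 = 38.456 W/m².
Ratio Q̄_A / Q̄_B = 204.62 / 38.456 = 5.321.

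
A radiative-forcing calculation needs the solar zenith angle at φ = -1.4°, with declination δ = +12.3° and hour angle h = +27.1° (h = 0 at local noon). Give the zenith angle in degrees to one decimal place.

cos θ_z = sin φ sin δ + cos φ cos δ cos h = -0.005205 + 0.869519 = 0.864314.
θ_z = arccos(0.864314) = 30.2°.

θ_z = 30.2°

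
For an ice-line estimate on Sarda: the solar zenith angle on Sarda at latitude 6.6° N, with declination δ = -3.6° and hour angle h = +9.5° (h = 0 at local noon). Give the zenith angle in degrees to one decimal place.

cos θ_z = sin φ sin δ + cos φ cos δ cos h = -0.007217 + 0.977816 = 0.970599.
θ_z = arccos(0.970599) = 13.9°.

θ_z = 13.9°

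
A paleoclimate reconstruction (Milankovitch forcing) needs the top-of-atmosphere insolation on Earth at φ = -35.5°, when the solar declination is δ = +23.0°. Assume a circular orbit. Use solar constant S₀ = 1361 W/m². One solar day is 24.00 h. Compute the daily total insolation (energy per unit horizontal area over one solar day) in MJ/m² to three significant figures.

cos H₀ = −tan(-35.5°) tan(+23.000°) = 0.3028, H₀ = 1.2632 rad.
Bracket: H₀ sin φ sin δ + cos φ cos δ sin H₀ = 1.2632×-0.58070×0.39073 + 0.81412×0.92050×0.95306 = -0.286616 + 0.714221 = 0.427605.
Q̄ = (S₀/π) × [bracket] = (1361/π) × 0.427605 = 185.25 W/m².
Daily total = Q̄ × 24.00 h × 3600 s/h = 185.25 × 24.00 × 3600 / 10⁶ = 16.01 MJ/m².

16.0 MJ/m²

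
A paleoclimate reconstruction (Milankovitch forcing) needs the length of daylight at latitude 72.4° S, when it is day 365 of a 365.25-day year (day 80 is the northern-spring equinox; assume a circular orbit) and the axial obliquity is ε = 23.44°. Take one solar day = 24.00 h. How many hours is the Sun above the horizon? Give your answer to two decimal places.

Solar longitude: λ_s = 360° × (365 − 80)/365.25 = 280.903°.
sin δ = sin 23.44° × sin 280.903° = -0.39061, so δ = -22.992°.
Sunrise equation: cos H₀ = −tan φ · tan δ = -1.3376 ≤ −1, so the Sun never sets (polar day) and H₀ = π.
Daylight = 2H₀/(2π) × 24.00 h = (3.1416/π) × 24.00 = 24.00 h.

24.00 h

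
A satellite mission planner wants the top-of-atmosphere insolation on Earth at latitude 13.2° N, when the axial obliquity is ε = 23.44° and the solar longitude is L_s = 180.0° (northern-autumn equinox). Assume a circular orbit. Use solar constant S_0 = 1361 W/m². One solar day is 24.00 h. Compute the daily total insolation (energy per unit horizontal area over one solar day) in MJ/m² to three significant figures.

Solar declination: sin δ = sin ε · sin L_s = sin 23.44° × sin 180.0° = 0.00000, so δ = +0.000°.
cos h₀ = −tan(+13.2°) tan(+0.000°) = -0.0000, h₀ = 1.5708 rad.
Bracket: h₀ sin ϕ sin δ + cos ϕ cos δ sin h₀ = 1.5708×0.22835×0.00000 + 0.97358×1.00000×1.00000 = 0.000000 + 0.973580 = 0.973580.
Q̄ = (S_0/π) × [bracket] = (1361/π) × 0.973580 = 421.77 W/m².
Daily total = Q̄ × 24.00 h × 3600 s/h = 421.77 × 24.00 × 3600 / 10⁶ = 36.44 MJ/m².

36.4 MJ/m²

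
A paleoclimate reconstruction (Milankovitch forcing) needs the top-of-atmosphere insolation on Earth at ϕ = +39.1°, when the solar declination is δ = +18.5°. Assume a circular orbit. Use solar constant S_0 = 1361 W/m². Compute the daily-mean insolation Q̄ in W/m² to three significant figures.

Q̄ ≈ 467 W/m²

cos h₀ = −tan(+39.1°) tan(+18.500°) = -0.2719, h₀ = 1.8462 rad.
Bracket: h₀ sin ϕ sin δ + cos ϕ cos δ sin h₀ = 1.8462×0.63068×0.31730 + 0.77605×0.94832×0.96232 = 0.369452 + 0.708213 = 1.077665.
Q̄ = (S_0/π) × [bracket] = (1361/π) × 1.077665 = 466.9 W/m².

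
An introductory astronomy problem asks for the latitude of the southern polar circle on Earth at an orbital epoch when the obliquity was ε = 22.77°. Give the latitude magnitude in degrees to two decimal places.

The polar circle is the lowest latitude that experiences at least one full rotation of continuous darkness at the northern-summer solstice; it lies at |ϕ| = 90° − ε = 90° − 22.77° = 67.23°.

67.23°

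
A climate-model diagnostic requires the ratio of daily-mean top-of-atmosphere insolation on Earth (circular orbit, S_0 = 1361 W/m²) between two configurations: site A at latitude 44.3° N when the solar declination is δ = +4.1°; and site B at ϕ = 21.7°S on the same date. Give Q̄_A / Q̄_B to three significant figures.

Q̄_A / Q̄_B ≈ 0.897

— Configuration A (ϕ=+44.3°):
cos h₀ = −tan(+44.3°) tan(+4.100°) = -0.0700, h₀ = 1.6408 rad.
Bracket: h₀ sin ϕ sin δ + cos ϕ cos δ sin h₀ = 1.6408×0.69842×0.07150 + 0.71569×0.99744×0.99755 = 0.081937 + 0.712109 = 0.794046.
Q̄ = (S_0/π) × [bracket] = (1361/π) × 0.794046 = 344.00 W/m².
— Configuration B (ϕ=-21.7°):
cos h₀ = −tan(-21.7°) tan(+4.100°) = 0.0285, h₀ = 1.5423 rad.
Bracket: h₀ sin ϕ sin δ + cos ϕ cos δ sin h₀ = 1.5423×-0.36975×0.07150 + 0.92913×0.99744×0.99959 = -0.040774 + 0.926371 = 0.885597.
Q̄ = (S_0/π) × [bracket] = (1361/π) × 0.885597 = 383.66 W/m².
Ratio Q̄_A / Q̄_B = 344.00 / 383.66 = 0.8966.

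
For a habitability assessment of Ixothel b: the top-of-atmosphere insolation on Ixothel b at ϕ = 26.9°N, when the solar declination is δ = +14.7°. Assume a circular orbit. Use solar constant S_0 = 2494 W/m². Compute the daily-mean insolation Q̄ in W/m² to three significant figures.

Q̄ ≈ 834 W/m²

cos h₀ = −tan(+26.9°) tan(+14.700°) = -0.1331, h₀ = 1.7043 rad.
Bracket: h₀ sin ϕ sin δ + cos ϕ cos δ sin h₀ = 1.7043×0.45243×0.25376 + 0.89180×0.96727×0.99110 = 0.195668 + 0.854934 = 1.050602.
Q̄ = (S_0/π) × [bracket] = (2494/π) × 1.050602 = 834.0 W/m².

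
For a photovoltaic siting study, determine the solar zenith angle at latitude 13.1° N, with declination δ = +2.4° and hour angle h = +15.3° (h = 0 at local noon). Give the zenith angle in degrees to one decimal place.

θ_z = 18.5°

cos θ_z = sin ϕ sin δ + cos ϕ cos δ cos h = 0.009491 + 0.938632 = 0.948123.
θ_z = arccos(0.948123) = 18.5°.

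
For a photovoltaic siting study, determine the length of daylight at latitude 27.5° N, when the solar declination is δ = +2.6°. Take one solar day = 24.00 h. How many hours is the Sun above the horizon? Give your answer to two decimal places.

12.18 h

cos h₀ = −tan ϕ · tan δ = −tan(+27.5°) × tan(+2.600°) = -0.0236, so h₀ = 1.5944 rad = 91.35°.
Daylight = 2h₀/(2π) × 24.00 h = (1.5944/π) × 24.00 = 12.18 h.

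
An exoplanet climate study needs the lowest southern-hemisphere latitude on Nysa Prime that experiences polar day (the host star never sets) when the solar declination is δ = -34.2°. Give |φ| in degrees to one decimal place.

Polar day requires cos H₀ = −tan φ tan δ ≤ −1, i.e. tan φ tan δ ≥ 1.
The boundary is |tan φ| · |tan δ| = 1, so |φ| = 90° − |δ| = 90° − 34.2° = 55.8° in the southern hemisphere.

|φ| = 55.8°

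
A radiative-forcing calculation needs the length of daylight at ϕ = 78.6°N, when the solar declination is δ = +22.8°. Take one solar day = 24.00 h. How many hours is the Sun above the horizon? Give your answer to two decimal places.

Sunrise equation: cos h₀ = −tan ϕ · tan δ = -2.0848 ≤ −1, so the Sun never sets (polar day) and h₀ = π.
Daylight = 2h₀/(2π) × 24.00 h = (3.1416/π) × 24.00 = 24.00 h.

24.00 h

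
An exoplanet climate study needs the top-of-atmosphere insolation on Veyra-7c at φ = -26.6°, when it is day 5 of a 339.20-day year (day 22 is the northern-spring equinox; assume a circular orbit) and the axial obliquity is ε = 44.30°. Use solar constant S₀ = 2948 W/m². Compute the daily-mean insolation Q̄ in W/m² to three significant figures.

Solar longitude: λ_s = 360° × (5 − 22)/339.20 = -18.042°, i.e. -18.042° + 360° = 341.958°.
sin δ = sin 44.30° × sin 341.958° = -0.21631, so δ = -12.493°.
cos H₀ = −tan(-26.6°) tan(-12.493°) = -0.1109, H₀ = 1.6820 rad.
Bracket: H₀ sin φ sin δ + cos φ cos δ sin H₀ = 1.6820×-0.44776×-0.21631 + 0.89415×0.97632×0.99383 = 0.162910 + 0.867590 = 1.030500.
Q̄ = (S₀/π) × [bracket] = (2948/π) × 1.030500 = 967.0 W/m².

Q̄ ≈ 967 W/m²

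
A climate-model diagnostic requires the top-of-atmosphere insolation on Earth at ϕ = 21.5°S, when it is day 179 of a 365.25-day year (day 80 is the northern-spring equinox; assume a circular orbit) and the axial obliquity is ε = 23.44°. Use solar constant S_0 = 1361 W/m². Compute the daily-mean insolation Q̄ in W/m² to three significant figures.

Solar longitude: L_s = 360° × (179 − 80)/365.25 = 97.577°.
sin δ = sin 23.44° × sin 97.577° = 0.39432, so δ = +23.223°.
cos h₀ = −tan(-21.5°) tan(+23.223°) = 0.1690, h₀ = 1.4010 rad.
Bracket: h₀ sin ϕ sin δ + cos ϕ cos δ sin h₀ = 1.4010×-0.36650×0.39432 + 0.93042×0.91898×0.98561 = -0.202470 + 0.842733 = 0.640263.
Q̄ = (S_0/π) × [bracket] = (1361/π) × 0.640263 = 277.4 W/m².

Q̄ ≈ 277 W/m²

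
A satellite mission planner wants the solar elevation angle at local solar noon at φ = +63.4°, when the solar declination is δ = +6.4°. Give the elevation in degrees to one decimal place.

33.0°

At local noon the hour angle is zero, so the zenith angle equals |φ − δ| = |+63.4° − (+6.400°)| = 57.000°.
Elevation = 90° − 57.000° = 33.0°.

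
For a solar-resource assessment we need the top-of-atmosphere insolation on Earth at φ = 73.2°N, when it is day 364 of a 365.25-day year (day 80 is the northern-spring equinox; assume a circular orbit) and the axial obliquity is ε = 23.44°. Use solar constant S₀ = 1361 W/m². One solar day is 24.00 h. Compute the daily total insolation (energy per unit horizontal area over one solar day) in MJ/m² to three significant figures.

0.00 MJ/m²

Solar longitude: λ_s = 360° × (364 − 80)/365.25 = 279.918°.
sin δ = sin 23.44° × sin 279.918° = -0.39184, so δ = -23.069°.
cos H₀ = −tan(+73.2°) tan(-23.069°) = 1.4107 ≥ 1 ⇒ polar night, H₀ = 0 and Q̄ = 0.
Daily total = Q̄ × 24.00 h × 3600 s/h = 0.00 MJ/m².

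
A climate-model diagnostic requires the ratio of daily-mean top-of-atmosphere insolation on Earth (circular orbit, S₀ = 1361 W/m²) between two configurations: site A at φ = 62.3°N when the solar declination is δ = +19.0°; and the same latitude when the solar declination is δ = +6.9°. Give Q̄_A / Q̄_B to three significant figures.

Q̄_A / Q̄_B ≈ 1.55

— Configuration A (φ=+62.3°):
cos H₀ = −tan(+62.3°) tan(+19.000°) = -0.6558, H₀ = 2.2861 rad.
Bracket: H₀ sin φ sin δ + cos φ cos δ sin H₀ = 2.2861×0.88539×0.32557 + 0.46484×0.94552×0.75489 = 0.658983 + 0.331786 = 0.990769.
Q̄ = (S₀/π) × [bracket] = (1361/π) × 0.990769 = 429.22 W/m².
— Configuration B (φ=+62.3°):
cos H₀ = −tan(+62.3°) tan(+6.900°) = -0.2305, H₀ = 1.8034 rad.
Bracket: H₀ sin φ sin δ + cos φ cos δ sin H₀ = 1.8034×0.88539×0.12014 + 0.46484×0.99276×0.97307 = 0.191829 + 0.449047 = 0.640876.
Q̄ = (S₀/π) × [bracket] = (1361/π) × 0.640876 = 277.64 W/m².
Ratio Q̄_A / Q̄_B = 429.22 / 277.64 = 1.546.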